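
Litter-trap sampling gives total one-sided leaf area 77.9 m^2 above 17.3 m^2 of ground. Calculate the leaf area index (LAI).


Formula: LAI = total leaf area / ground area  (dimensionless)
LAI = 77.9 m^2 / 17.3 m^2
LAI = 4.5

4.5


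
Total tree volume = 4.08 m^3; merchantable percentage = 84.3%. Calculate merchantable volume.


Formula: MV = V_total * (merchantable_pct / 100)
Merchantable fraction = 84.3% / 100 = 0.843
MV = 4.08 m^3 * 0.843 = 3.439 m^3

3.439


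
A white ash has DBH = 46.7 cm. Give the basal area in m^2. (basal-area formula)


Formula: BA = pi * (DBH/2)^2 / 10000  (cm^2 to m^2)
Radius = DBH/2 = 46.7/2 = 23.35 cm
BA = pi * 23.35^2 / 10000
   = 1712.867 cm^2 / 10000
   = 0.1713 m^2

0.1713


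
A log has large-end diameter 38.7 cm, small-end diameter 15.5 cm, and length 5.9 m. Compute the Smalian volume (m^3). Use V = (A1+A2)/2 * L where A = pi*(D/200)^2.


Smalian: V = (A1 + A2)/2 * L,  A = pi*(D/200)^2
A1 = pi*(38.7/200)^2 = 0.117628 m^2
A2 = pi*(15.5/200)^2 = 0.018869 m^2
V = (0.117628+0.018869)/2*5.9 = 0.4027 m^3

0.4027


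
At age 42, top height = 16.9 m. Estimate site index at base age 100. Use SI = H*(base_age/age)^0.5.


Formula: SI = H_dom * (base_age / age)^0.5
Age ratio = 100 / 42 = 2.38095
sqrt(age_ratio) = 1.54303
SI = 16.9 * 1.54303 = 26.1 m

26.1


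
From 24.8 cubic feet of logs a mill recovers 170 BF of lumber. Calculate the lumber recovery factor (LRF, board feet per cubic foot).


Formula: LRF = Lumber Output (BF) / Log Input (ft^3)
LRF = 170 BF / 24.8 ft^3
LRF = 6.85 BF/ft^3

6.85


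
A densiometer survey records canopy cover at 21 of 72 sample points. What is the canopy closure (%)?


Formula: Canopy closure = covered points / total points * 100
Closure = 21 / 72 * 100
Closure = 0.2917 * 100 = 29.2%

29.2


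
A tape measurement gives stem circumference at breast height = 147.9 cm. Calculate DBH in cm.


Formula: DBH = C / pi
DBH = 147.9 / pi
pi = 3.14159...
DBH = 47.1 cm

47.1


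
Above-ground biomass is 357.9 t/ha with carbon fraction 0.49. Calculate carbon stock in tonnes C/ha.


Formula: Carbon Stock = Biomass * Carbon Fraction
C = 357.9 t/ha * 0.49
C = 175.4 t C/ha

175.4


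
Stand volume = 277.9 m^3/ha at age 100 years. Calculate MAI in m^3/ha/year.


Formula: MAI = Total Volume / Stand Age
MAI = 277.9 m^3/ha / 100 years
MAI = 2.78 m^3/ha/year

2.78


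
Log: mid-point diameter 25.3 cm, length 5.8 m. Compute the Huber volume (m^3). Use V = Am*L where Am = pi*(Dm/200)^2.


Huber: V = Am * L,  Am = pi*(Dm/200)^2
Am = pi*(25.3/200)^2 = 0.050273 m^2
V = 0.050273*5.8 = 0.2916 m^3

0.2916


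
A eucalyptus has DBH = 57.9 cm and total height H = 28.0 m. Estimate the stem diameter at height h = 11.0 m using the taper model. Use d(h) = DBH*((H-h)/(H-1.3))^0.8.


Taper: d(h) = DBH * ((H - h) / (H - 1.3))^0.8
Numerator = H - h = 28.0 - 11.0 = 17.0 m
Denominator = H - 1.3 = 28.0 - 1.3 = 26.7 m
Ratio = 17.0 / 26.7 = 0.6367
d = 57.9 * 0.6367^0.8 = 40.3 cm

40.3


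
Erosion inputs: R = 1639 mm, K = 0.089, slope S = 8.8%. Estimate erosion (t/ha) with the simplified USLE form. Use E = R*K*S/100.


Formula: E = R * K * S / 100  (simplified USLE)
R * K = 1639 * 0.089 = 145.871
E = 145.871 * 8.8 / 100 = 12.84 t/ha

12.84


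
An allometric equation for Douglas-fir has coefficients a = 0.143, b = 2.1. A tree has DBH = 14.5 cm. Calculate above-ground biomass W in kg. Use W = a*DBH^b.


Formula: W = a * DBH^b  (allometric power law)
DBH^b = 14.5^2.1 = 274.7089
W = 0.143 * 274.7089 = 39.3 kg

39.3


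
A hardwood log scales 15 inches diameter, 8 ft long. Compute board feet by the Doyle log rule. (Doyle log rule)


Doyle: BF = (D - 4)^2 * L / 16
Adjusted diameter = 15 - 4 = 11 in
(D-4)^2 = 11^2 = 121
BF = 121 * 8 / 16 = 61 BF

61


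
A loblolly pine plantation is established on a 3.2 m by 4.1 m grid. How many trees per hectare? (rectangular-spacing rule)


Formula: TPH = 10000 m^2/ha / (spacing_x * spacing_y)
Area per tree = 3.2 m * 4.1 m = 13.12 m^2
TPH = 10000 / 13.12 = 762 trees/ha

762


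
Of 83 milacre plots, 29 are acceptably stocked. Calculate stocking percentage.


Formula: Stocking % = stocked plots / total plots * 100
Stocking = 29 / 83 * 100
Stocking = 0.3494 * 100 = 34.9%

34.9


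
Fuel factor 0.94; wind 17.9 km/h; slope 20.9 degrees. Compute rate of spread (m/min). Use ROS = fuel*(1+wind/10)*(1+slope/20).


Formula: ROS = fuel * (1 + wind/10) * (1 + slope/20)
Wind factor = 1 + 17.9/10 = 2.79
Slope factor = 1 + 20.9/20 = 2.045
ROS = 0.94 * 2.79 * 2.045 = 5.36 m/min

5.36


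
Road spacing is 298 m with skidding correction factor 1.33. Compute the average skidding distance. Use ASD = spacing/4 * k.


Formula: ASD = (spacing / 4) * correction
Uncorrected distance = spacing / 4 = 298 / 4 = 74.5 m
ASD = 74.5 * 1.33 = 99 m

99


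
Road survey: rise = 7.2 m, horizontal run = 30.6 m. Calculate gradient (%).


Formula: Gradient = rise / run * 100
Gradient = 7.2 / 30.6 * 100 = 23.5%

23.5


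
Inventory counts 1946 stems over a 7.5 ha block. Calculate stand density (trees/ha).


Formula: Stand Density = N_trees / Area_ha
Density = 1946 trees / 7.5 ha
Density = 259 trees/ha

259


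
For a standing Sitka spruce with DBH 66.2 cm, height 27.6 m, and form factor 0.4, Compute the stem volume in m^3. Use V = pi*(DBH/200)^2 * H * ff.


Formula: V = pi * (DBH/200)^2 * H * ff
Radius = DBH/200 = 66.2/200 = 0.331 m
Radius^2 = 0.331^2 = 0.109561 m^2
V = pi * 0.109561 * 27.6 * 0.4
V = 3.8 m^3

3.8


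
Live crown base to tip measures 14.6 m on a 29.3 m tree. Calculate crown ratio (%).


Formula: Crown Ratio = (Crown Length / Total Height) * 100
CR = (14.6 m / 29.3 m) * 100
CR = 0.4983 * 100 = 49.8%

49.8


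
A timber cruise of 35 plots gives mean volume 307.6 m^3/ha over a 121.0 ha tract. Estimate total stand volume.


Formula: Total Volume = Mean Volume per ha * Total Area
Total Volume = 307.6 m^3/ha * 121.0 ha
Total Volume = 37220 m^3

37220


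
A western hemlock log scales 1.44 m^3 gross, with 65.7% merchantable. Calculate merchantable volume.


Formula: MV = V_total * (merchantable_pct / 100)
Merchantable fraction = 65.7% / 100 = 0.657
MV = 1.44 m^3 * 0.657 = 0.946 m^3

0.946


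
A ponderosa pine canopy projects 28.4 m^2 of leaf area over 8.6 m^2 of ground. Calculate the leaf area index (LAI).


Formula: LAI = total leaf area / ground area  (dimensionless)
LAI = 28.4 m^2 / 8.6 m^2
LAI = 3.3

3.3


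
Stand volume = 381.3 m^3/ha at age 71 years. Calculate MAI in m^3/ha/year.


Formula: MAI = Total Volume / Stand Age
MAI = 381.3 m^3/ha / 71 years
MAI = 5.37 m^3/ha/year

5.37


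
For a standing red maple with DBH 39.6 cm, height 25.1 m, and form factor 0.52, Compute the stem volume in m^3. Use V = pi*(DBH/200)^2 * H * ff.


Formula: V = pi * (DBH/200)^2 * H * ff
Radius = DBH/200 = 39.6/200 = 0.198 m
Radius^2 = 0.198^2 = 0.039204 m^2
V = pi * 0.039204 * 25.1 * 0.52
V = 1.608 m^3

1.608


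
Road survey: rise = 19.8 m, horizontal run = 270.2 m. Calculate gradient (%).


Formula: Gradient = rise / run * 100
Gradient = 19.8 / 270.2 * 100 = 7.3%

7.3


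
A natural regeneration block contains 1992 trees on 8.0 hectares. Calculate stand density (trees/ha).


Formula: Stand Density = N_trees / Area_ha
Density = 1992 trees / 8.0 ha
Density = 249 trees/ha

249


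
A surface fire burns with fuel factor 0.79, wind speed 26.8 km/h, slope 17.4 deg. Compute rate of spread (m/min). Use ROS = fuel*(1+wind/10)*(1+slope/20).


Formula: ROS = fuel * (1 + wind/10) * (1 + slope/20)
Wind factor = 1 + 26.8/10 = 3.68
Slope factor = 1 + 17.4/20 = 1.87
ROS = 0.79 * 3.68 * 1.87 = 5.44 m/min

5.44


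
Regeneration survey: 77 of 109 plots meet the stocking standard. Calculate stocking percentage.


Formula: Stocking % = stocked plots / total plots * 100
Stocking = 77 / 109 * 100
Stocking = 0.7064 * 100 = 70.6%

70.6


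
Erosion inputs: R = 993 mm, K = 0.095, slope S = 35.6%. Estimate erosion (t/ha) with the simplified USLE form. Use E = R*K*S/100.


Formula: E = R * K * S / 100  (simplified USLE)
R * K = 993 * 0.095 = 94.335
E = 94.335 * 35.6 / 100 = 33.58 t/ha

33.58


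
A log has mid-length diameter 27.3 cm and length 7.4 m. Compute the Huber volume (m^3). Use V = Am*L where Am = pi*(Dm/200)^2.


Huber: V = Am * L,  Am = pi*(Dm/200)^2
Am = pi*(27.3/200)^2 = 0.058535 m^2
V = 0.058535*7.4 = 0.4332 m^3

0.4332


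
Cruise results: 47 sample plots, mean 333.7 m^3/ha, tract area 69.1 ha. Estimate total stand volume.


Formula: Total Volume = Mean Volume per ha * Total Area
Total Volume = 333.7 m^3/ha * 69.1 ha
Total Volume = 23059 m^3

23059


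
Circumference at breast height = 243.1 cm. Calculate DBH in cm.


Formula: DBH = C / pi
DBH = 243.1 / pi
pi = 3.14159...
DBH = 77.4 cm

77.4


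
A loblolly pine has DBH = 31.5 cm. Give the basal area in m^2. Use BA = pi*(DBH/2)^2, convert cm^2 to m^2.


Formula: BA = pi * (DBH/2)^2 / 10000  (cm^2 to m^2)
Radius = DBH/2 = 31.5/2 = 15.75 cm
BA = pi * 15.75^2 / 10000
   = 779.3113 cm^2 / 10000
   = 0.0779 m^2

0.0779


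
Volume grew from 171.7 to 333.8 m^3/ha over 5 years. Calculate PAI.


Formula: PAI = (V_T2 - V_T1) / (T2 - T1)
Volume increment = 333.8 - 171.7 = 162.1 m^3/ha
PAI = 162.1 / 5 = 32.42 m^3/ha/year

32.42


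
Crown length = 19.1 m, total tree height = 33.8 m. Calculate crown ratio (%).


Formula: Crown Ratio = (Crown Length / Total Height) * 100
CR = (19.1 m / 33.8 m) * 100
CR = 0.5651 * 100 = 56.5%

56.5


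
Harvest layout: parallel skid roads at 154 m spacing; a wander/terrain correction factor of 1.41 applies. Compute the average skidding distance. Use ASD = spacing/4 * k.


Formula: ASD = (spacing / 4) * correction
Uncorrected distance = spacing / 4 = 154 / 4 = 38.5 m
ASD = 38.5 * 1.41 = 54 m

54


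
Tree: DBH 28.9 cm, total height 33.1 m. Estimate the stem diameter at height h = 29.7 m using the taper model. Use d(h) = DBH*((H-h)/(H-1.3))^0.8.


Taper: d(h) = DBH * ((H - h) / (H - 1.3))^0.8
Numerator = H - h = 33.1 - 29.7 = 3.4 m
Denominator = H - 1.3 = 33.1 - 1.3 = 31.8 m
Ratio = 3.4 / 31.8 = 0.10692
d = 28.9 * 0.10692^0.8 = 4.8 cm

4.8


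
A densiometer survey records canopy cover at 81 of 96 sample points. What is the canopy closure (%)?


Formula: Canopy closure = covered points / total points * 100
Closure = 81 / 96 * 100
Closure = 0.8438 * 100 = 84.4%

84.4


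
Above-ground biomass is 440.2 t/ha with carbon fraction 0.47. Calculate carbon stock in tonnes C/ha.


Formula: Carbon Stock = Biomass * Carbon Fraction
C = 440.2 t/ha * 0.47
C = 206.9 t C/ha

206.9


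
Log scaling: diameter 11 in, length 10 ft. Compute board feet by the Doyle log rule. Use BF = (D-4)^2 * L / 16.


Doyle: BF = (D - 4)^2 * L / 16
Adjusted diameter = 11 - 4 = 7 in
(D-4)^2 = 7^2 = 49
BF = 49 * 10 / 16 = 31 BF

31


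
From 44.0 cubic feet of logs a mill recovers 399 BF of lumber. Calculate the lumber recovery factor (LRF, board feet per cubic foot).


Formula: LRF = Lumber Output (BF) / Log Input (ft^3)
LRF = 399 BF / 44.0 ft^3
LRF = 9.07 BF/ft^3

9.07


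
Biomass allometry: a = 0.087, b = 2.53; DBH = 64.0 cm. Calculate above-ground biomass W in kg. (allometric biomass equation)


Formula: W = a * DBH^b  (allometric power law)
DBH^b = 64.0^2.53 = 37122.3392
W = 0.087 * 37122.3392 = 3229.6 kg

3229.6


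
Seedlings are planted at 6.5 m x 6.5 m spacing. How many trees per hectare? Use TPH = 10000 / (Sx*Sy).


Formula: TPH = 10000 m^2/ha / (spacing_x * spacing_y)
Area per tree = 6.5 m * 6.5 m = 42.25 m^2
TPH = 10000 / 42.25 = 237 trees/ha

237


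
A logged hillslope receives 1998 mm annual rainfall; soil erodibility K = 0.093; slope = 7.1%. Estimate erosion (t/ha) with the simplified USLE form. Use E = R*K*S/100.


Formula: E = R * K * S / 100  (simplified USLE)
R * K = 1998 * 0.093 = 185.814
E = 185.814 * 7.1 / 100 = 13.19 t/ha

13.19


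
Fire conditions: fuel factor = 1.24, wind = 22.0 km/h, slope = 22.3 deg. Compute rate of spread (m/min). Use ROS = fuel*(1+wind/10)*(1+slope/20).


Formula: ROS = fuel * (1 + wind/10) * (1 + slope/20)
Wind factor = 1 + 22.0/10 = 3.2
Slope factor = 1 + 22.3/20 = 2.115
ROS = 1.24 * 3.2 * 2.115 = 8.39 m/min

8.39


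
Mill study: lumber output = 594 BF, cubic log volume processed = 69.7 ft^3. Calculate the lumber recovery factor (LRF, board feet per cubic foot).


Formula: LRF = Lumber Output (BF) / Log Input (ft^3)
LRF = 594 BF / 69.7 ft^3
LRF = 8.52 BF/ft^3

8.52


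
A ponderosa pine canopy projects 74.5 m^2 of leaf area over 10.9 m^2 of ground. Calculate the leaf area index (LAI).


Formula: LAI = total leaf area / ground area  (dimensionless)
LAI = 74.5 m^2 / 10.9 m^2
LAI = 6.83

6.83


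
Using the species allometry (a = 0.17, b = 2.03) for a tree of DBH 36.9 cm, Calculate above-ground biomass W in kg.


Formula: W = a * DBH^b  (allometric power law)
DBH^b = 36.9^2.03 = 1517.2723
W = 0.17 * 1517.2723 = 257.9 kg

257.9


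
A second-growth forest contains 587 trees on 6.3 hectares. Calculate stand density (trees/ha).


Formula: Stand Density = N_trees / Area_ha
Density = 587 trees / 6.3 ha
Density = 93 trees/ha

93


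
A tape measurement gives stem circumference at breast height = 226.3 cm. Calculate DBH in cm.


Formula: DBH = C / pi
DBH = 226.3 / pi
pi = 3.14159...
DBH = 72.0 cm

72.0


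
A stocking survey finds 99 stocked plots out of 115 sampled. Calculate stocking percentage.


Formula: Stocking % = stocked plots / total plots * 100
Stocking = 99 / 115 * 100
Stocking = 0.8609 * 100 = 86.1%

86.1


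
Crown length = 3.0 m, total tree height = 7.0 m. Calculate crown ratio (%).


Formula: Crown Ratio = (Crown Length / Total Height) * 100
CR = (3.0 m / 7.0 m) * 100
CR = 0.4286 * 100 = 42.9%

42.9


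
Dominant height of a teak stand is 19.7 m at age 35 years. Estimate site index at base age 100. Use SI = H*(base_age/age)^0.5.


Formula: SI = H_dom * (base_age / age)^0.5
Age ratio = 100 / 35 = 2.85714
sqrt(age_ratio) = 1.69031
SI = 19.7 * 1.69031 = 33.3 m

33.3


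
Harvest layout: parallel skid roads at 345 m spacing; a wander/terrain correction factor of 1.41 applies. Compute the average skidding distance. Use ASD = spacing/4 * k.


Formula: ASD = (spacing / 4) * correction
Uncorrected distance = spacing / 4 = 345 / 4 = 86.25 m
ASD = 86.25 * 1.41 = 122 m

122


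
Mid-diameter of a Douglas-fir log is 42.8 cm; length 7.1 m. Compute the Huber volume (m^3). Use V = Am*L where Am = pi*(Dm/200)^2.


Huber: V = Am * L,  Am = pi*(Dm/200)^2
Am = pi*(42.8/200)^2 = 0.143872 m^2
V = 0.143872*7.1 = 1.0215 m^3

1.0215


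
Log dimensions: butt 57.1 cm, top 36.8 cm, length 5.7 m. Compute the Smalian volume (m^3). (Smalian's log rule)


Smalian: V = (A1 + A2)/2 * L,  A = pi*(D/200)^2
A1 = pi*(57.1/200)^2 = 0.256072 m^2
A2 = pi*(36.8/200)^2 = 0.106362 m^2
V = (0.256072+0.106362)/2*5.7 = 1.0329 m^3

1.0329


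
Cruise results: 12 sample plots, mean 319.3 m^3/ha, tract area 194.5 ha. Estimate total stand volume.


Formula: Total Volume = Mean Volume per ha * Total Area
Total Volume = 319.3 m^3/ha * 194.5 ha
Total Volume = 62104 m^3

62104


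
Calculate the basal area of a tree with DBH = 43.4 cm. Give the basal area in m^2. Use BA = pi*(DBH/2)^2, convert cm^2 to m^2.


Formula: BA = pi * (DBH/2)^2 / 10000  (cm^2 to m^2)
Radius = DBH/2 = 43.4/2 = 21.7 cm
BA = pi * 21.7^2 / 10000
   = 1479.3446 cm^2 / 10000
   = 0.1479 m^2

0.1479


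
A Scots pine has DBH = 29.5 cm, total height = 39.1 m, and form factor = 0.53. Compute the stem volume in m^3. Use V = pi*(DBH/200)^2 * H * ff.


Formula: V = pi * (DBH/200)^2 * H * ff
Radius = DBH/200 = 29.5/200 = 0.1475 m
Radius^2 = 0.1475^2 = 0.02175625 m^2
V = pi * 0.02175625 * 39.1 * 0.53
V = 1.416 m^3

1.416


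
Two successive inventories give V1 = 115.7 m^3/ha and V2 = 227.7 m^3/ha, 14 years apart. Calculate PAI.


Formula: PAI = (V_T2 - V_T1) / (T2 - T1)
Volume increment = 227.7 - 115.7 = 112.0 m^3/ha
PAI = 112.0 / 14 = 8.0 m^3/ha/year

8.0


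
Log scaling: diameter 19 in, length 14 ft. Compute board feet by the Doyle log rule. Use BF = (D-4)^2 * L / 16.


Doyle: BF = (D - 4)^2 * L / 16
Adjusted diameter = 19 - 4 = 15 in
(D-4)^2 = 15^2 = 225
BF = 225 * 14 / 16 = 197 BF

197


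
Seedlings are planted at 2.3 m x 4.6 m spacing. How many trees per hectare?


Formula: TPH = 10000 m^2/ha / (spacing_x * spacing_y)
Area per tree = 2.3 m * 4.6 m = 10.58 m^2
TPH = 10000 / 10.58 = 945 trees/ha

945


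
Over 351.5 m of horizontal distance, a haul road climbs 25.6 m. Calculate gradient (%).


Formula: Gradient = rise / run * 100
Gradient = 25.6 / 351.5 * 100 = 7.3%

7.3


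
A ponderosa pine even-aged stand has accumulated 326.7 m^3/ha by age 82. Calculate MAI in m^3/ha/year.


Formula: MAI = Total Volume / Stand Age
MAI = 326.7 m^3/ha / 82 years
MAI = 3.98 m^3/ha/year

3.98


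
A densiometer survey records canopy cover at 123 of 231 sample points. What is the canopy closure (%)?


Formula: Canopy closure = covered points / total points * 100
Closure = 123 / 231 * 100
Closure = 0.5325 * 100 = 53.2%

53.2


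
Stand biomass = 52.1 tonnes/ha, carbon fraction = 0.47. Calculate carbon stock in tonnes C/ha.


Formula: Carbon Stock = Biomass * Carbon Fraction
C = 52.1 t/ha * 0.47
C = 24.5 t C/ha

24.5


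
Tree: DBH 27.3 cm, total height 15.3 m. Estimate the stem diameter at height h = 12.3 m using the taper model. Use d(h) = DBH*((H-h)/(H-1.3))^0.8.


Taper: d(h) = DBH * ((H - h) / (H - 1.3))^0.8
Numerator = H - h = 15.3 - 12.3 = 3.0 m
Denominator = H - 1.3 = 15.3 - 1.3 = 14.0 m
Ratio = 3.0 / 14.0 = 0.21429
d = 27.3 * 0.21429^0.8 = 8.0 cm

8.0


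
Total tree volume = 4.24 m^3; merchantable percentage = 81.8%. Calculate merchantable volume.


Formula: MV = V_total * (merchantable_pct / 100)
Merchantable fraction = 81.8% / 100 = 0.818
MV = 4.24 m^3 * 0.818 = 3.468 m^3

3.468


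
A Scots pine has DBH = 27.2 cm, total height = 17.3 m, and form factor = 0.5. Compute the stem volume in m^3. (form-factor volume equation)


Formula: V = pi * (DBH/200)^2 * H * ff
Radius = DBH/200 = 27.2/200 = 0.136 m
Radius^2 = 0.136^2 = 0.018496 m^2
V = pi * 0.018496 * 17.3 * 0.5
V = 0.503 m^3

0.503


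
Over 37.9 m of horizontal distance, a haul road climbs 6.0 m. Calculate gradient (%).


Formula: Gradient = rise / run * 100
Gradient = 6.0 / 37.9 * 100 = 15.8%

15.8


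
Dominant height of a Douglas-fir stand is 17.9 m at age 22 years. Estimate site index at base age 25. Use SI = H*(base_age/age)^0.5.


Formula: SI = H_dom * (base_age / age)^0.5
Age ratio = 25 / 22 = 1.13636
sqrt(age_ratio) = 1.066
SI = 17.9 * 1.066 = 19.1 m

19.1


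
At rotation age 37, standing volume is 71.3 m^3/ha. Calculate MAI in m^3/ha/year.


Formula: MAI = Total Volume / Stand Age
MAI = 71.3 m^3/ha / 37 years
MAI = 1.93 m^3/ha/year

1.93


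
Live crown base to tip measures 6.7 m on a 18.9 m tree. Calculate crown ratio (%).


Formula: Crown Ratio = (Crown Length / Total Height) * 100
CR = (6.7 m / 18.9 m) * 100
CR = 0.3545 * 100 = 35.4%

35.4


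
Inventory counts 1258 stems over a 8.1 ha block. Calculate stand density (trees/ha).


Formula: Stand Density = N_trees / Area_ha
Density = 1258 trees / 8.1 ha
Density = 155 trees/ha

155


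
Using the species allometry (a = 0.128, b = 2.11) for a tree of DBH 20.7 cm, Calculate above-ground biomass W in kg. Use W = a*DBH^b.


Formula: W = a * DBH^b  (allometric power law)
DBH^b = 20.7^2.11 = 597.9948
W = 0.128 * 597.9948 = 76.5 kg

76.5


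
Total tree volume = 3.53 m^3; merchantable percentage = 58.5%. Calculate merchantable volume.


Formula: MV = V_total * (merchantable_pct / 100)
Merchantable fraction = 58.5% / 100 = 0.585
MV = 3.53 m^3 * 0.585 = 2.065 m^3

2.065


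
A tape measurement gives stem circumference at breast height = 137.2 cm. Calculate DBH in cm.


Formula: DBH = C / pi
DBH = 137.2 / pi
pi = 3.14159...
DBH = 43.7 cm

43.7


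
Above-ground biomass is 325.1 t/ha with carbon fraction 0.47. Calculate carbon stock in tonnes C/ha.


Formula: Carbon Stock = Biomass * Carbon Fraction
C = 325.1 t/ha * 0.47
C = 152.8 t C/ha

152.8


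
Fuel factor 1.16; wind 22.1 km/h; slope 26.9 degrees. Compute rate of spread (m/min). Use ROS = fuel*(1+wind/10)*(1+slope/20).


Formula: ROS = fuel * (1 + wind/10) * (1 + slope/20)
Wind factor = 1 + 22.1/10 = 3.21
Slope factor = 1 + 26.9/20 = 2.345
ROS = 1.16 * 3.21 * 2.345 = 8.73 m/min

8.73


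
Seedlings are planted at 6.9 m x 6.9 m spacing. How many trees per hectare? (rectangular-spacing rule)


Formula: TPH = 10000 m^2/ha / (spacing_x * spacing_y)
Area per tree = 6.9 m * 6.9 m = 47.61 m^2
TPH = 10000 / 47.61 = 210 trees/ha

210


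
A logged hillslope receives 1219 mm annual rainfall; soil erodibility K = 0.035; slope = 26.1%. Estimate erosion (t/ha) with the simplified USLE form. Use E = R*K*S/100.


Formula: E = R * K * S / 100  (simplified USLE)
R * K = 1219 * 0.035 = 42.665
E = 42.665 * 26.1 / 100 = 11.14 t/ha

11.14


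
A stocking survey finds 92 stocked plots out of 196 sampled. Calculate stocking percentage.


Formula: Stocking % = stocked plots / total plots * 100
Stocking = 92 / 196 * 100
Stocking = 0.4694 * 100 = 46.9%

46.9


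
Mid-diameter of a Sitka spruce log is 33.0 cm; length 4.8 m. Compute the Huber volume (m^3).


Huber: V = Am * L,  Am = pi*(Dm/200)^2
Am = pi*(33.0/200)^2 = 0.08553 m^2
V = 0.08553*4.8 = 0.4105 m^3

0.4105


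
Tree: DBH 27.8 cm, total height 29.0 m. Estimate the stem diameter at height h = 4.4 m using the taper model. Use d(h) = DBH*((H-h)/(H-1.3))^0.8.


Taper: d(h) = DBH * ((H - h) / (H - 1.3))^0.8
Numerator = H - h = 29.0 - 4.4 = 24.6 m
Denominator = H - 1.3 = 29.0 - 1.3 = 27.7 m
Ratio = 24.6 / 27.7 = 0.88809
d = 27.8 * 0.88809^0.8 = 25.3 cm

25.3


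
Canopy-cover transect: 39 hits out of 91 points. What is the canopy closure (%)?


Formula: Canopy closure = covered points / total points * 100
Closure = 39 / 91 * 100
Closure = 0.4286 * 100 = 42.9%

42.9


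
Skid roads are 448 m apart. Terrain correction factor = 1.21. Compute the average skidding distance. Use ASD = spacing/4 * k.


Formula: ASD = (spacing / 4) * correction
Uncorrected distance = spacing / 4 = 448 / 4 = 112 m
ASD = 112 * 1.21 = 136 m

136


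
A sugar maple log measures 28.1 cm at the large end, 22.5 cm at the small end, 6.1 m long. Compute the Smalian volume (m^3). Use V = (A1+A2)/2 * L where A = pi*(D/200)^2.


Smalian: V = (A1 + A2)/2 * L,  A = pi*(D/200)^2
A1 = pi*(28.1/200)^2 = 0.062016 m^2
A2 = pi*(22.5/200)^2 = 0.039761 m^2
V = (0.062016+0.039761)/2*6.1 = 0.3104 m^3

0.3104


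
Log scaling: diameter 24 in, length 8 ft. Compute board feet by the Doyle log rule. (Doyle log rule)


Doyle: BF = (D - 4)^2 * L / 16
Adjusted diameter = 24 - 4 = 20 in
(D-4)^2 = 20^2 = 400
BF = 400 * 8 / 16 = 200 BF

200


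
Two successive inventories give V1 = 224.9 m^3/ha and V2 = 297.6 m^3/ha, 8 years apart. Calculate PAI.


Formula: PAI = (V_T2 - V_T1) / (T2 - T1)
Volume increment = 297.6 - 224.9 = 72.7 m^3/ha
PAI = 72.7 / 8 = 9.09 m^3/ha/year

9.09


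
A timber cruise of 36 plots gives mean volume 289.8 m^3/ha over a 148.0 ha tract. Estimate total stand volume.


Formula: Total Volume = Mean Volume per ha * Total Area
Total Volume = 289.8 m^3/ha * 148.0 ha
Total Volume = 42890 m^3

42890


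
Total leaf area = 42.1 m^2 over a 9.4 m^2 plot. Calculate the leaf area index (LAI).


Formula: LAI = total leaf area / ground area  (dimensionless)
LAI = 42.1 m^2 / 9.4 m^2
LAI = 4.48

4.48


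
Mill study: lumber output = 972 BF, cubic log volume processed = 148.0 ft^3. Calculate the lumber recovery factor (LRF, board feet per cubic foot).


Formula: LRF = Lumber Output (BF) / Log Input (ft^3)
LRF = 972 BF / 148.0 ft^3
LRF = 6.57 BF/ft^3

6.57


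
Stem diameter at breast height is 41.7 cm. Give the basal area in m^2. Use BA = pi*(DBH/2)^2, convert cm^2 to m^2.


Formula: BA = pi * (DBH/2)^2 / 10000  (cm^2 to m^2)
Radius = DBH/2 = 41.7/2 = 20.85 cm
BA = pi * 20.85^2 / 10000
   = 1365.721 cm^2 / 10000
   = 0.1366 m^2

0.1366


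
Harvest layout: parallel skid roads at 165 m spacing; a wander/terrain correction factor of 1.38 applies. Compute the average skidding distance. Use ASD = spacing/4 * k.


Formula: ASD = (spacing / 4) * correction
Uncorrected distance = spacing / 4 = 165 / 4 = 41.25 m
ASD = 41.25 * 1.38 = 57 m

57


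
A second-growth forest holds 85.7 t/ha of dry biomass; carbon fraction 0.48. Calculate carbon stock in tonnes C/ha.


Formula: Carbon Stock = Biomass * Carbon Fraction
C = 85.7 t/ha * 0.48
C = 41.1 t C/ha

41.1


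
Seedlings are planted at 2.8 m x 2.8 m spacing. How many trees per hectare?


Formula: TPH = 10000 m^2/ha / (spacing_x * spacing_y)
Area per tree = 2.8 m * 2.8 m = 7.84 m^2
TPH = 10000 / 7.84 = 1276 trees/ha

1276


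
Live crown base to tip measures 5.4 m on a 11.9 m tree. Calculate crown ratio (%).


Formula: Crown Ratio = (Crown Length / Total Height) * 100
CR = (5.4 m / 11.9 m) * 100
CR = 0.4538 * 100 = 45.4%

45.4


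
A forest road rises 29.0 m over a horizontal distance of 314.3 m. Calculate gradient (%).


Formula: Gradient = rise / run * 100
Gradient = 29.0 / 314.3 * 100 = 9.2%

9.2


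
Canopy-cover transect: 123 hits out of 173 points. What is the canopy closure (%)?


Formula: Canopy closure = covered points / total points * 100
Closure = 123 / 173 * 100
Closure = 0.711 * 100 = 71.1%

71.1


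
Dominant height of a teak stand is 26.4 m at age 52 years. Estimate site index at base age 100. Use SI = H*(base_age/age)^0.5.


Formula: SI = H_dom * (base_age / age)^0.5
Age ratio = 100 / 52 = 1.92308
sqrt(age_ratio) = 1.38675
SI = 26.4 * 1.38675 = 36.6 m

36.6


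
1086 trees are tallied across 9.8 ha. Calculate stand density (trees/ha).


Formula: Stand Density = N_trees / Area_ha
Density = 1086 trees / 9.8 ha
Density = 111 trees/ha

111


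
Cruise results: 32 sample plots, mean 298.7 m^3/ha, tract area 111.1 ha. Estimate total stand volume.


Formula: Total Volume = Mean Volume per ha * Total Area
Total Volume = 298.7 m^3/ha * 111.1 ha
Total Volume = 33186 m^3

33186


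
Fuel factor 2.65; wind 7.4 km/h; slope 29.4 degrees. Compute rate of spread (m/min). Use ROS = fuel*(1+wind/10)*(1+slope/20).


Formula: ROS = fuel * (1 + wind/10) * (1 + slope/20)
Wind factor = 1 + 7.4/10 = 1.74
Slope factor = 1 + 29.4/20 = 2.47
ROS = 2.65 * 1.74 * 2.47 = 11.39 m/min

11.39


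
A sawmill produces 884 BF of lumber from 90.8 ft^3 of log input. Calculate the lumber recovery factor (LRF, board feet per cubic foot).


Formula: LRF = Lumber Output (BF) / Log Input (ft^3)
LRF = 884 BF / 90.8 ft^3
LRF = 9.74 BF/ft^3

9.74


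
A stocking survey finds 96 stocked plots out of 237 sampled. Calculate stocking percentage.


Formula: Stocking % = stocked plots / total plots * 100
Stocking = 96 / 237 * 100
Stocking = 0.4051 * 100 = 40.5%

40.5


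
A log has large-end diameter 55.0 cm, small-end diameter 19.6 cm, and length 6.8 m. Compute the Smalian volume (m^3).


Smalian: V = (A1 + A2)/2 * L,  A = pi*(D/200)^2
A1 = pi*(55.0/200)^2 = 0.237583 m^2
A2 = pi*(19.6/200)^2 = 0.030172 m^2
V = (0.237583+0.030172)/2*6.8 = 0.9104 m^3

0.9104


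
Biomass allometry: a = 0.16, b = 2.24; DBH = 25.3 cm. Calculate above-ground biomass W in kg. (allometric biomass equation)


Formula: W = a * DBH^b  (allometric power law)
DBH^b = 25.3^2.24 = 1389.9205
W = 0.16 * 1389.9205 = 222.4 kg

222.4


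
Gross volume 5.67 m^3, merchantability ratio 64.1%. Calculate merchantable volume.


Formula: MV = V_total * (merchantable_pct / 100)
Merchantable fraction = 64.1% / 100 = 0.641
MV = 5.67 m^3 * 0.641 = 3.634 m^3

3.634


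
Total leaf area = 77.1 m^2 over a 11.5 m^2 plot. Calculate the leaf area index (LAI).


Formula: LAI = total leaf area / ground area  (dimensionless)
LAI = 77.1 m^2 / 11.5 m^2
LAI = 6.7

6.7


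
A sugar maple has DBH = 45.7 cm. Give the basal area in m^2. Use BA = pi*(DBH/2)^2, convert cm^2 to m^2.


Formula: BA = pi * (DBH/2)^2 / 10000  (cm^2 to m^2)
Radius = DBH/2 = 45.7/2 = 22.85 cm
BA = pi * 22.85^2 / 10000
   = 1640.2962 cm^2 / 10000
   = 0.164 m^2

0.164


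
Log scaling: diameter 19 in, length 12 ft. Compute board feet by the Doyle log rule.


Doyle: BF = (D - 4)^2 * L / 16
Adjusted diameter = 19 - 4 = 15 in
(D-4)^2 = 15^2 = 225
BF = 225 * 12 / 16 = 169 BF

169


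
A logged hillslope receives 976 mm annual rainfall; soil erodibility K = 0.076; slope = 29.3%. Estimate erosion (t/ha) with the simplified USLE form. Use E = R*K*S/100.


Formula: E = R * K * S / 100  (simplified USLE)
R * K = 976 * 0.076 = 74.176
E = 74.176 * 29.3 / 100 = 21.73 t/ha

21.73


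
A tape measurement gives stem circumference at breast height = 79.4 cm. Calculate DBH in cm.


Formula: DBH = C / pi
DBH = 79.4 / pi
pi = 3.14159...
DBH = 25.3 cm

25.3


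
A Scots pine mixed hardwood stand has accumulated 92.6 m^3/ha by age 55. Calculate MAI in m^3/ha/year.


Formula: MAI = Total Volume / Stand Age
MAI = 92.6 m^3/ha / 55 years
MAI = 1.68 m^3/ha/year

1.68


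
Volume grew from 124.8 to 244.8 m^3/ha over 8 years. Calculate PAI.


Formula: PAI = (V_T2 - V_T1) / (T2 - T1)
Volume increment = 244.8 - 124.8 = 120.0 m^3/ha
PAI = 120.0 / 8 = 15.0 m^3/ha/year

15.0


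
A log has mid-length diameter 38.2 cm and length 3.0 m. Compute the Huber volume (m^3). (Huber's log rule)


Huber: V = Am * L,  Am = pi*(Dm/200)^2
Am = pi*(38.2/200)^2 = 0.114608 m^2
V = 0.114608*3.0 = 0.3438 m^3

0.3438


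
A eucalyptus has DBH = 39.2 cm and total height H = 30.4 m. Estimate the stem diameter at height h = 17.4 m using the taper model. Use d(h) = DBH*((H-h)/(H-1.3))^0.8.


Taper: d(h) = DBH * ((H - h) / (H - 1.3))^0.8
Numerator = H - h = 30.4 - 17.4 = 13.0 m
Denominator = H - 1.3 = 30.4 - 1.3 = 29.1 m
Ratio = 13.0 / 29.1 = 0.44674
d = 39.2 * 0.44674^0.8 = 20.6 cm

20.6


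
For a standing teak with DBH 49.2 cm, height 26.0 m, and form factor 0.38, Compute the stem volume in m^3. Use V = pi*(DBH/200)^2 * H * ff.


Formula: V = pi * (DBH/200)^2 * H * ff
Radius = DBH/200 = 49.2/200 = 0.246 m
Radius^2 = 0.246^2 = 0.060516 m^2
V = pi * 0.060516 * 26.0 * 0.38
V = 1.878 m^3

1.878


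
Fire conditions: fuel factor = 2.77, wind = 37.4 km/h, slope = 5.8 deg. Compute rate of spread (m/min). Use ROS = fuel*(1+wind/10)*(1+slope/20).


Formula: ROS = fuel * (1 + wind/10) * (1 + slope/20)
Wind factor = 1 + 37.4/10 = 4.74
Slope factor = 1 + 5.8/20 = 1.29
ROS = 2.77 * 4.74 * 1.29 = 16.94 m/min

16.94


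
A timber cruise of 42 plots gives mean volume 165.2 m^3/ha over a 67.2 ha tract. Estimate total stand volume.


Formula: Total Volume = Mean Volume per ha * Total Area
Total Volume = 165.2 m^3/ha * 67.2 ha
Total Volume = 11101 m^3

11101


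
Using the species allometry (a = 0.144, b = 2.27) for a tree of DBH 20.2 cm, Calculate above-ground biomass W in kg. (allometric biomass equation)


Formula: W = a * DBH^b  (allometric power law)
DBH^b = 20.2^2.27 = 918.6448
W = 0.144 * 918.6448 = 132.3 kg

132.3


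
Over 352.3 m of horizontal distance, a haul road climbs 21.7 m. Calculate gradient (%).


Formula: Gradient = rise / run * 100
Gradient = 21.7 / 352.3 * 100 = 6.2%

6.2


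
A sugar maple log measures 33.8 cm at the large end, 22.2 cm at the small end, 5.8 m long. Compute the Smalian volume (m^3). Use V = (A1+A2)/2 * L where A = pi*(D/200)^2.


Smalian: V = (A1 + A2)/2 * L,  A = pi*(D/200)^2
A1 = pi*(33.8/200)^2 = 0.089727 m^2
A2 = pi*(22.2/200)^2 = 0.038708 m^2
V = (0.089727+0.038708)/2*5.8 = 0.3725 m^3

0.3725


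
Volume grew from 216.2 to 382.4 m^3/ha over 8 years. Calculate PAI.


Formula: PAI = (V_T2 - V_T1) / (T2 - T1)
Volume increment = 382.4 - 216.2 = 166.2 m^3/ha
PAI = 166.2 / 8 = 20.78 m^3/ha/year

20.78


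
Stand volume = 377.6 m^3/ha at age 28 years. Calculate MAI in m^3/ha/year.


Formula: MAI = Total Volume / Stand Age
MAI = 377.6 m^3/ha / 28 years
MAI = 13.49 m^3/ha/year

13.49


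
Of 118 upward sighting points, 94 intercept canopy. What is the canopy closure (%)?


Formula: Canopy closure = covered points / total points * 100
Closure = 94 / 118 * 100
Closure = 0.7966 * 100 = 79.7%

79.7


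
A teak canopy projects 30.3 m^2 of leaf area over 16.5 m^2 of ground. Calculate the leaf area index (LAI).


Formula: LAI = total leaf area / ground area  (dimensionless)
LAI = 30.3 m^2 / 16.5 m^2
LAI = 1.84

1.84


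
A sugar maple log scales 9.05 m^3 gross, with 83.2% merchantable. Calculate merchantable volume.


Formula: MV = V_total * (merchantable_pct / 100)
Merchantable fraction = 83.2% / 100 = 0.832
MV = 9.05 m^3 * 0.832 = 7.53 m^3

7.53


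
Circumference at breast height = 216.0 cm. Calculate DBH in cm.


Formula: DBH = C / pi
DBH = 216.0 / pi
pi = 3.14159...
DBH = 68.8 cm

68.8


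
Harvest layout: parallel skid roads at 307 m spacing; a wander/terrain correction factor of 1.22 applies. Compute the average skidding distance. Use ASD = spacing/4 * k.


Formula: ASD = (spacing / 4) * correction
Uncorrected distance = spacing / 4 = 307 / 4 = 76.75 m
ASD = 76.75 * 1.22 = 94 m

94


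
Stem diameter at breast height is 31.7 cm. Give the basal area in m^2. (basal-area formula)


Formula: BA = pi * (DBH/2)^2 / 10000  (cm^2 to m^2)
Radius = DBH/2 = 31.7/2 = 15.85 cm
BA = pi * 15.85^2 / 10000
   = 789.2388 cm^2 / 10000
   = 0.0789 m^2

0.0789


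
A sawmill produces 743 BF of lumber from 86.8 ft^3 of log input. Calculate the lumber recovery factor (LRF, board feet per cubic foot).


Formula: LRF = Lumber Output (BF) / Log Input (ft^3)
LRF = 743 BF / 86.8 ft^3
LRF = 8.56 BF/ft^3

8.56


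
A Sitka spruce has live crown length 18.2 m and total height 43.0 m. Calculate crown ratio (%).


Formula: Crown Ratio = (Crown Length / Total Height) * 100
CR = (18.2 m / 43.0 m) * 100
CR = 0.4233 * 100 = 42.3%

42.3


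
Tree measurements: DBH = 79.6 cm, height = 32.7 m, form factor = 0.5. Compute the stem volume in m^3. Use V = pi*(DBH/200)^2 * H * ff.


Formula: V = pi * (DBH/200)^2 * H * ff
Radius = DBH/200 = 79.6/200 = 0.398 m
Radius^2 = 0.398^2 = 0.158404 m^2
V = pi * 0.158404 * 32.7 * 0.5
V = 8.136 m^3

8.136


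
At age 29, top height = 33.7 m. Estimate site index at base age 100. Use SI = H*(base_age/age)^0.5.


Formula: SI = H_dom * (base_age / age)^0.5
Age ratio = 100 / 29 = 3.44828
sqrt(age_ratio) = 1.85695
SI = 33.7 * 1.85695 = 62.6 m

62.6


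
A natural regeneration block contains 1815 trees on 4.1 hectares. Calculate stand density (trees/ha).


Formula: Stand Density = N_trees / Area_ha
Density = 1815 trees / 4.1 ha
Density = 443 trees/ha

443


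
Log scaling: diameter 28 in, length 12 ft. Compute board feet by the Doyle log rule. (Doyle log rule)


Doyle: BF = (D - 4)^2 * L / 16
Adjusted diameter = 28 - 4 = 24 in
(D-4)^2 = 24^2 = 576
BF = 576 * 12 / 16 = 432 BF

432


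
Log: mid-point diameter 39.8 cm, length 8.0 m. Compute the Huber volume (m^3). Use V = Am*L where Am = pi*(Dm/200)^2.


Huber: V = Am * L,  Am = pi*(Dm/200)^2
Am = pi*(39.8/200)^2 = 0.12441 m^2
V = 0.12441*8.0 = 0.9953 m^3

0.9953


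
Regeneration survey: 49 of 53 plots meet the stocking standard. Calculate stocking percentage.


Formula: Stocking % = stocked plots / total plots * 100
Stocking = 49 / 53 * 100
Stocking = 0.9245 * 100 = 92.5%

92.5


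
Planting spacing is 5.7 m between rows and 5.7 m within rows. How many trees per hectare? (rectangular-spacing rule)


Formula: TPH = 10000 m^2/ha / (spacing_x * spacing_y)
Area per tree = 5.7 m * 5.7 m = 32.49 m^2
TPH = 10000 / 32.49 = 308 trees/ha

308


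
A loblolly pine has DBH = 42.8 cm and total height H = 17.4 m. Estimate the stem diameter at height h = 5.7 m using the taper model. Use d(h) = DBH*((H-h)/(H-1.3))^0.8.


Taper: d(h) = DBH * ((H - h) / (H - 1.3))^0.8
Numerator = H - h = 17.4 - 5.7 = 11.7 m
Denominator = H - 1.3 = 17.4 - 1.3 = 16.1 m
Ratio = 11.7 / 16.1 = 0.72671
d = 42.8 * 0.72671^0.8 = 33.2 cm

33.2


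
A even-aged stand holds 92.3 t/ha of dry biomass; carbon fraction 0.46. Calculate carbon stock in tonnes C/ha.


Formula: Carbon Stock = Biomass * Carbon Fraction
C = 92.3 t/ha * 0.46
C = 42.5 t C/ha

42.5


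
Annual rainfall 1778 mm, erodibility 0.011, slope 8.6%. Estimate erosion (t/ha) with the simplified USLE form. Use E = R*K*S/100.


Formula: E = R * K * S / 100  (simplified USLE)
R * K = 1778 * 0.011 = 19.558
E = 19.558 * 8.6 / 100 = 1.68 t/ha

1.68


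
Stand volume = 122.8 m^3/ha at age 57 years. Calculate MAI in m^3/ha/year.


Formula: MAI = Total Volume / Stand Age
MAI = 122.8 m^3/ha / 57 years
MAI = 2.15 m^3/ha/year

2.15


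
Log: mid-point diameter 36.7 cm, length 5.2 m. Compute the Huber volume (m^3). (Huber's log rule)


Huber: V = Am * L,  Am = pi*(Dm/200)^2
Am = pi*(36.7/200)^2 = 0.105784 m^2
V = 0.105784*5.2 = 0.5501 m^3

0.5501


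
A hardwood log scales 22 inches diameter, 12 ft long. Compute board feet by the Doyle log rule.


Doyle: BF = (D - 4)^2 * L / 16
Adjusted diameter = 22 - 4 = 18 in
(D-4)^2 = 18^2 = 324
BF = 324 * 12 / 16 = 243 BF

243


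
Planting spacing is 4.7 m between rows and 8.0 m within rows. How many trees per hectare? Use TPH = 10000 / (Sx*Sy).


Formula: TPH = 10000 m^2/ha / (spacing_x * spacing_y)
Area per tree = 4.7 m * 8.0 m = 37.6 m^2
TPH = 10000 / 37.6 = 266 trees/ha

266


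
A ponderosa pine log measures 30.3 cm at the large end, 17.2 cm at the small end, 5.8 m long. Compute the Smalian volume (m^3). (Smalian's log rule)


Smalian: V = (A1 + A2)/2 * L,  A = pi*(D/200)^2
A1 = pi*(30.3/200)^2 = 0.072107 m^2
A2 = pi*(17.2/200)^2 = 0.023235 m^2
V = (0.072107+0.023235)/2*5.8 = 0.2765 m^3

0.2765


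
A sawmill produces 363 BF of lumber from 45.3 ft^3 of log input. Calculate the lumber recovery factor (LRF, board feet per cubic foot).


Formula: LRF = Lumber Output (BF) / Log Input (ft^3)
LRF = 363 BF / 45.3 ft^3
LRF = 8.01 BF/ft^3

8.01


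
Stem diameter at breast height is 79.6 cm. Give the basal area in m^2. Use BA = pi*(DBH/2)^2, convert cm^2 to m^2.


Formula: BA = pi * (DBH/2)^2 / 10000  (cm^2 to m^2)
Radius = DBH/2 = 79.6/2 = 39.8 cm
BA = pi * 39.8^2 / 10000
   = 4976.4084 cm^2 / 10000
   = 0.4976 m^2

0.4976


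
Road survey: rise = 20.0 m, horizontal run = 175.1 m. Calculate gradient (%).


Formula: Gradient = rise / run * 100
Gradient = 20.0 / 175.1 * 100 = 11.4%

11.4


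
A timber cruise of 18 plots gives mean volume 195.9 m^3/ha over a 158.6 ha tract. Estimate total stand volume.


Formula: Total Volume = Mean Volume per ha * Total Area
Total Volume = 195.9 m^3/ha * 158.6 ha
Total Volume = 31070 m^3

31070


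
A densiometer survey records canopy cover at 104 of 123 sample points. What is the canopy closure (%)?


Formula: Canopy closure = covered points / total points * 100
Closure = 104 / 123 * 100
Closure = 0.8455 * 100 = 84.6%

84.6


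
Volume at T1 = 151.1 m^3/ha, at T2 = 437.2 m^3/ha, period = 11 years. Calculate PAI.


Formula: PAI = (V_T2 - V_T1) / (T2 - T1)
Volume increment = 437.2 - 151.1 = 286.1 m^3/ha
PAI = 286.1 / 11 = 26.01 m^3/ha/year

26.01


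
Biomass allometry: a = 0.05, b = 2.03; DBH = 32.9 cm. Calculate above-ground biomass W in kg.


Formula: W = a * DBH^b  (allometric power law)
DBH^b = 32.9^2.03 = 1202.0089
W = 0.05 * 1202.0089 = 60.1 kg

60.1


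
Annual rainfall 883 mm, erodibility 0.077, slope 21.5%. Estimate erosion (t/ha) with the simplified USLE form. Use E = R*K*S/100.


Formula: E = R * K * S / 100  (simplified USLE)
R * K = 883 * 0.077 = 67.991
E = 67.991 * 21.5 / 100 = 14.62 t/ha

14.62
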